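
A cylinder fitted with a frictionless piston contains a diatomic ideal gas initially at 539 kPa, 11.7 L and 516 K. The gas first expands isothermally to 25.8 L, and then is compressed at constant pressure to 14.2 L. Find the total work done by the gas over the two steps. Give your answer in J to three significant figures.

Step 1 (isothermal): W = P₁V₁ ln(V₂/V₁) = (6306) ln(25.8/11.7) = 4987 J.
After step 1: P = 244.4 kPa, V = 25.8 L, T = 516 K.
Step 2 (isobaric): W = PΔV = (244.4 kPa)(14.2 − 25.8 L) = -2835 J.
W_total = 4987 − 2835 = 2152 J.

W_total ≈ 2150 J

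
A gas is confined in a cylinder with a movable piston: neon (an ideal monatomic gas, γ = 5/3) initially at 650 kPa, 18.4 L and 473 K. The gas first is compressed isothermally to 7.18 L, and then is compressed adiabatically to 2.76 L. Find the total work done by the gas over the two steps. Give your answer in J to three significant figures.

Step 1 (isothermal): W = P₁V₁ ln(V₂/V₁) = (11960) ln(7.18/18.4) = -11255 J.
After step 1: P = 1666 kPa, V = 7.18 L, T = 473 K.
Step 2 (adiabatic): W = (P₁V₁ − P₂V₂)/(γ−1) = (11960 − 22623)/0.667 = -15994 J.
W_total = -11255 − 15994 = -27249 J.

W_total ≈ -27200 J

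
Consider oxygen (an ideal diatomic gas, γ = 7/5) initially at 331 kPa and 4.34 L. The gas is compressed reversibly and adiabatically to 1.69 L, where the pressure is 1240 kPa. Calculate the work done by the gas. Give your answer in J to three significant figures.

W ≈ -1650 J

Adiabatic: W = (P₁V₁ − P₂V₂)/(γ − 1) with γ = 7/5.
P₁V₁ = 1437 J, P₂V₂ = 2096 J.
W = (1437 − 2096) / 0.4 = -1648 J.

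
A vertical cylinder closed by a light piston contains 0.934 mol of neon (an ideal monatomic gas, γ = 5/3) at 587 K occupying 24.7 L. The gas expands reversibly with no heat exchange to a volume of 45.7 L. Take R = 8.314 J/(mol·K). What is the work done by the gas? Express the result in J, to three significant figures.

W ≈ 2300 J

Adiabatic: TV^(γ−1) = const with γ = 5/3.
T₂ = T₁ (V₁/V₂)^(γ−1) = 587 × (24.7/45.7)^0.667 = 587 × 0.6635 = 389.5 K.
W_by = nCᵥ(T₁ − T₂) = (0.934)(12.47)(587 − 389.5) = 2301 J.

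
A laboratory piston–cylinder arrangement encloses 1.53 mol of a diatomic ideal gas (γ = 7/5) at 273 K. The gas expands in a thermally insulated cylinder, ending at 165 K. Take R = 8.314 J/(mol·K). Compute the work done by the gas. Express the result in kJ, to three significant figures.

Adiabatic ⇒ Q = 0, so W_by = −ΔU = nCᵥ(T₁ − T₂).
Cᵥ = 5R/2 = 20.79 J/(mol·K).
W = (1.53)(20.79)(273 − 165) = 3435 J.

W ≈ 3.43 kJ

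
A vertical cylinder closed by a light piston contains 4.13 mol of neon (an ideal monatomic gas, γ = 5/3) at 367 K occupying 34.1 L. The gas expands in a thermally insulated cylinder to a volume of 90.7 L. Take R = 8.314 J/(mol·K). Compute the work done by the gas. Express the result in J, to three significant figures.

W ≈ 9060 J

Adiabatic: TV^(γ−1) = const with γ = 5/3.
T₂ = T₁ (V₁/V₂)^(γ−1) = 367 × (34.1/90.7)^0.667 = 367 × 0.5209 = 191.2 K.
W_by = nCᵥ(T₁ − T₂) = (4.13)(12.47)(367 − 191.2) = 9056 J.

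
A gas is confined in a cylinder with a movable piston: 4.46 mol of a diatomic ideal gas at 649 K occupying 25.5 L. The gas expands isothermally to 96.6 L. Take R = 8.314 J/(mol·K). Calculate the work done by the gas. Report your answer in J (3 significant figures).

W ≈ 32100 J

Isothermal: W = nRT ln(V₂/V₁).
W = (4.46)(8.314)(649) × ln(96.6/25.5)
  = 24065 × 1.332
W_by_gas = 32052 J.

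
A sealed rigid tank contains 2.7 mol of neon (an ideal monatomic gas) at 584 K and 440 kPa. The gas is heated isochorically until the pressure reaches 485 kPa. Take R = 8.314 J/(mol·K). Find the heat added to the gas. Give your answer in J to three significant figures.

Q ≈ 2010 J

Constant volume ⇒ W = 0, so Q = ΔU = nCᵥΔT with Cᵥ = 3R/2 = 12.47 J/(mol·K).
At constant V, T₂/T₁ = P₂/P₁ ⇒ ΔT = T₁(P₂/P₁ − 1) = 584·(485/440 − 1) = 59.73 K.
ΔU = (2.7)(12.47)(59.73) = 2011 J.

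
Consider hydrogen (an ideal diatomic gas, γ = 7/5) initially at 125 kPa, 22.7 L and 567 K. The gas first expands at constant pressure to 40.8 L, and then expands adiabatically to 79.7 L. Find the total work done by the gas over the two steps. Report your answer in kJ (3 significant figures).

W_total ≈ 5.26 kJ

Step 1 (isobaric): W = PΔV = (125 kPa)(40.8 − 22.7 L) = 2262 J.
After step 1: P = 125 kPa, V = 40.8 L, T = 1019 K.
Step 2 (adiabatic): W = (P₁V₁ − P₂V₂)/(γ−1) = (5100 − 3902)/0.4 = 2996 J.
W_total = 2262 + 2996 = 5258 J.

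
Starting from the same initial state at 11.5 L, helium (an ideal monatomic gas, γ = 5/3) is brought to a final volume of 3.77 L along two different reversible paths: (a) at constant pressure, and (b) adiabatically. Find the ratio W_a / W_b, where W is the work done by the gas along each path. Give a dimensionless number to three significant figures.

W_a / W_b ≈ 0.406

Path (a) isobaric: W = P₁(V₂ − V₁) → W_a/(P₁V₁) = -0.6722.
Path (b) adiabatic: W = P₁V₁(1 − (V₁/V₂)^(γ−1))/(γ−1) → W_b/(P₁V₁) = -1.655.
W_a / W_b = -0.6722 / -1.655 = 0.4062.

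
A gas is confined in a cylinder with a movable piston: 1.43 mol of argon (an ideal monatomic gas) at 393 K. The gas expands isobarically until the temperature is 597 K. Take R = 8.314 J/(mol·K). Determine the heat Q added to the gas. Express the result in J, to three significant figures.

Isobaric: W = nRΔT = (1.43)(8.314)(204) = 2425 J.
ΔU = nCᵥΔT with Cᵥ = 3R/2: ΔU = (1.43)(12.47)(204) = 3638 J.
Q = ΔU + W = 3638 + 2425 = 6063 J.

Q ≈ 6060 J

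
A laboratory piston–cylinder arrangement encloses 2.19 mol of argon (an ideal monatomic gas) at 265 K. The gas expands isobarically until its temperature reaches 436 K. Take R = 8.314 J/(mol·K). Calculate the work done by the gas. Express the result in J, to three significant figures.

W ≈ 3110 J

Isobaric: W = P ΔV = nR ΔT.
W = (2.19)(8.314)(436 − 265) = 3114 J.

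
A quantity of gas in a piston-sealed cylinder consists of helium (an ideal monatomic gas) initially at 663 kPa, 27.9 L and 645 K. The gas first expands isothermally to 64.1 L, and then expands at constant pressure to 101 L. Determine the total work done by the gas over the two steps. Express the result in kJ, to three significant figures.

Step 1 (isothermal): W = P₁V₁ ln(V₂/V₁) = (18498) ln(64.1/27.9) = 15387 J.
After step 1: P = 288.6 kPa, V = 64.1 L, T = 645 K.
Step 2 (isobaric): W = PΔV = (288.6 kPa)(101 − 64.1 L) = 10648 J.
W_total = 15387 + 10648 = 26035 J.

W_total ≈ 26.0 kJ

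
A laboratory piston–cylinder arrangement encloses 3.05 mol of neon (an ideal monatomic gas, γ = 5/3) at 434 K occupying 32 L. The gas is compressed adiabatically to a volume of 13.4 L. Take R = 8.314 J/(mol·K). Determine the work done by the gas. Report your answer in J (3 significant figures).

Adiabatic: TV^(γ−1) = const with γ = 5/3.
T₂ = T₁ (V₁/V₂)^(γ−1) = 434 × (32/13.4)^0.667 = 434 × 1.787 = 775.4 K.
W_by = nCᵥ(T₁ − T₂) = (3.05)(12.47)(434 − 775.4) = -12985 J.

W ≈ -13000 J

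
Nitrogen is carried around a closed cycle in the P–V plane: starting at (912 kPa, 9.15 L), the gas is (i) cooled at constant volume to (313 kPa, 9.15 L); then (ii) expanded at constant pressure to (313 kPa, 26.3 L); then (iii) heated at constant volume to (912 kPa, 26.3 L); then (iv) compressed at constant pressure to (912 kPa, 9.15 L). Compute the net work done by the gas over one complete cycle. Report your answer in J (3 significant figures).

Constant-volume legs do no work.
W(ii) = (313)(26.3 − 9.15) = 5368 J; W(iv) = (912)(9.15 − 26.3) = -15641 J.
W_net = 5368 − 15641 = -10273 J (the counter-clockwise enclosed area).

W_net ≈ -10300 J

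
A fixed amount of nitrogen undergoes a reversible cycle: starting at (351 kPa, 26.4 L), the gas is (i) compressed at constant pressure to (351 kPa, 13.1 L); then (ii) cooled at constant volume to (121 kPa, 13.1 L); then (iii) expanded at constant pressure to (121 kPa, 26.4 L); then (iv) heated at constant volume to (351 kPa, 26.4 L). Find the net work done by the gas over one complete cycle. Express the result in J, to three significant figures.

Constant-volume legs do no work.
W(i) = (351)(13.1 − 26.4) = -4668 J; W(iii) = (121)(26.4 − 13.1) = 1609 J.
W_net = -4668 + 1609 = -3059 J (the counter-clockwise enclosed area).

W_net ≈ -3060 J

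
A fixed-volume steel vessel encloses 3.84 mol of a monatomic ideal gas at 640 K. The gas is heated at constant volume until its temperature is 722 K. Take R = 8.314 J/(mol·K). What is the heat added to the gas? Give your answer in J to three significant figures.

Constant volume ⇒ W = 0, so Q = ΔU = nCᵥΔT with Cᵥ = 3R/2 = 12.47 J/(mol·K).
ΔU = (3.84)(12.47)(722 − 640) = 3927 J.

Q ≈ 3930 J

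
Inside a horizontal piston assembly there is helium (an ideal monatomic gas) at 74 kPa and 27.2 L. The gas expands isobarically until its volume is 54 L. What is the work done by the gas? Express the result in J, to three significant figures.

Isobaric: W = P ΔV.
W = (74 kPa)(54 − 27.2 L) = (74)(26.8) = 1983 J.

W ≈ 1980 J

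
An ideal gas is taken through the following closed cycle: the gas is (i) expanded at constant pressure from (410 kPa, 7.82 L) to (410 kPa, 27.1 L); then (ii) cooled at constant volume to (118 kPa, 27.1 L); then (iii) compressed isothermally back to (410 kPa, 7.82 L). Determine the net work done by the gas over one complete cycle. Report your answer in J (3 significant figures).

W_net ≈ 3930 J

Leg (i): W = PΔV = (410)(27.1 − 7.82) = 7905 J.
Leg (ii): W = 0.
Leg (iii): W = PᵢVᵢ ln(V_f/Vᵢ) = (3198) ln(7.82/27.1) = -3974 J.
W_net = 7905 − 3974 = 3930 J.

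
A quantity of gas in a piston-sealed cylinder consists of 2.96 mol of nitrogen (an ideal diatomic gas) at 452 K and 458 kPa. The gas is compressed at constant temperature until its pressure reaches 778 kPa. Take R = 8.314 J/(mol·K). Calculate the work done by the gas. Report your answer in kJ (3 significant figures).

W ≈ -5.89 kJ

Isothermal process: W = nRT ln(V₂/V₁) = nRT ln(P₁/P₂).
W = (2.96)(8.314)(452) × ln(458/778)
  = 11123 × ln(0.5887) = 11123 × -0.5299
W_by_gas = -5894 J.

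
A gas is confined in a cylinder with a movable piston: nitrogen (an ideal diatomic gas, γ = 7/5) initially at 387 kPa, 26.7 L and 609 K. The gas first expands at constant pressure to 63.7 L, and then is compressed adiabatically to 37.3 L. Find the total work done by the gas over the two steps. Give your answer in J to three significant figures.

Step 1 (isobaric): W = PΔV = (387 kPa)(63.7 − 26.7 L) = 14319 J.
After step 1: P = 387 kPa, V = 63.7 L, T = 1453 K.
Step 2 (adiabatic): W = (P₁V₁ − P₂V₂)/(γ−1) = (24652 − 30537)/0.4 = -14712 J.
W_total = 14319 − 14712 = -393.1 J.

W_total ≈ -393 J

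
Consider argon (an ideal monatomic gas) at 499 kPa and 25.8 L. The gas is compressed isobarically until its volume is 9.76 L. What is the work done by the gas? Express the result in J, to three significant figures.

Isobaric: W = P ΔV.
W = (499 kPa)(9.76 − 25.8 L) = (499)(-16.04) = -8004 J.

W ≈ -8000 J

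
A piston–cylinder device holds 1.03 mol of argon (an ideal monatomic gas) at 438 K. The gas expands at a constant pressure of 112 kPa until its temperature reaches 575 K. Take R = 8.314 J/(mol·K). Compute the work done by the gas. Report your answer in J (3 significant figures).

W ≈ 1170 J

Isobaric: W = P ΔV = nR ΔT.
W = (1.03)(8.314)(575 − 438) = 1173 J.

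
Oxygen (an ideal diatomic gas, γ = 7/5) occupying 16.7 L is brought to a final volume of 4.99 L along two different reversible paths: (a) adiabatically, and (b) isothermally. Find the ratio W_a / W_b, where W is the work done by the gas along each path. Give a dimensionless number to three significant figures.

Path (a) adiabatic: W = P₁V₁(1 − (V₁/V₂)^(γ−1))/(γ−1) → W_a/(P₁V₁) = -1.553.
Path (b) isothermal: W = P₁V₁ ln(V₂/V₁) → W_b/(P₁V₁) = -1.208.
W_a / W_b = -1.553 / -1.208 = 1.286.

W_a / W_b ≈ 1.29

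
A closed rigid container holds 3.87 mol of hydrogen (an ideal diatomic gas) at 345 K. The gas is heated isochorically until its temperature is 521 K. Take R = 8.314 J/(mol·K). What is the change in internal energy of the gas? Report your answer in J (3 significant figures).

Constant volume ⇒ W = 0, so Q = ΔU = nCᵥΔT with Cᵥ = 5R/2 = 20.79 J/(mol·K).
ΔU = (3.87)(20.79)(521 − 345) = 14157 J.

ΔU ≈ 14200 J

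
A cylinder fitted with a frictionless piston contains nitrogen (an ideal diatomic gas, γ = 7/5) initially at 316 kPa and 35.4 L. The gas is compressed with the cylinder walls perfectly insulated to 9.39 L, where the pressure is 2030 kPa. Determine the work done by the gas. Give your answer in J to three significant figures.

Adiabatic: W = (P₁V₁ − P₂V₂)/(γ − 1) with γ = 7/5.
P₁V₁ = 11186 J, P₂V₂ = 19062 J.
W = (11186 − 19062) / 0.4 = -19688 J.

W ≈ -19700 J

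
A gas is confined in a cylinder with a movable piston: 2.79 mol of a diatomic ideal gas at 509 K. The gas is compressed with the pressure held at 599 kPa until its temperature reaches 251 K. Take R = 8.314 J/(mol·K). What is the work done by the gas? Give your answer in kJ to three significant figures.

Isobaric: W = P ΔV = nR ΔT.
W = (2.79)(8.314)(251 − 509) = -5985 J.

W ≈ -5.98 kJ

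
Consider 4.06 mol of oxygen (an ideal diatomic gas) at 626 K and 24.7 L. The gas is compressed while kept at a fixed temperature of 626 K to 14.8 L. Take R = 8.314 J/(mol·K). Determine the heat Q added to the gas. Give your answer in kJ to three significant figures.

Q ≈ -10.8 kJ

Isothermal ⇒ ΔU = 0, so Q = W = nRT ln(V₂/V₁).
Q = (4.06)(8.314)(626) ln(14.8/24.7) = 21131 × -0.5122 = -10823 J.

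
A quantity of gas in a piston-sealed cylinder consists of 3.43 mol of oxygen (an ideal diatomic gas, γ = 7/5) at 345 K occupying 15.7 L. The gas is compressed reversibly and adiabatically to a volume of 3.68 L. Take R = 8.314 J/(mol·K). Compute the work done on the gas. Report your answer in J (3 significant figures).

W ≈ 19300 J

Adiabatic: TV^(γ−1) = const with γ = 7/5.
T₂ = T₁ (V₁/V₂)^(γ−1) = 345 × (15.7/3.68)^0.4 = 345 × 1.787 = 616.4 K.
W_by = nCᵥ(T₁ − T₂) = (3.43)(20.79)(345 − 616.4) = -19346 J.
Work on gas = −W_by = 19346 J.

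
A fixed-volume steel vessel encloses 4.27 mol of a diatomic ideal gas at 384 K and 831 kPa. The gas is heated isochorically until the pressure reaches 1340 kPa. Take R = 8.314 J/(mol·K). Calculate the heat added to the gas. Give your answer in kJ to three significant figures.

Constant volume ⇒ W = 0, so Q = ΔU = nCᵥΔT with Cᵥ = 5R/2 = 20.79 J/(mol·K).
At constant V, T₂/T₁ = P₂/P₁ ⇒ ΔT = T₁(P₂/P₁ − 1) = 384·(1340/831 − 1) = 235.2 K.
ΔU = (4.27)(20.79)(235.2) = 20875 J.

Q ≈ 20.9 kJ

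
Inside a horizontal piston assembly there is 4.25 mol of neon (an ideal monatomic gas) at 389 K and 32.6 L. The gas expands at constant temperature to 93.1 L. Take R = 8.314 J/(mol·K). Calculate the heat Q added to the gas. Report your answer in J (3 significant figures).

Q ≈ 14400 J

Isothermal ⇒ ΔU = 0, so Q = W = nRT ln(V₂/V₁).
Q = (4.25)(8.314)(389) ln(93.1/32.6) = 13745 × 1.049 = 14424 J.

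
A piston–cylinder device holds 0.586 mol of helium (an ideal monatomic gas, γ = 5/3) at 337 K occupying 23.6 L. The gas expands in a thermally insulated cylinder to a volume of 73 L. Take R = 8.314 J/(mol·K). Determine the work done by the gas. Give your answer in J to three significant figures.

W ≈ 1300 J

Adiabatic: TV^(γ−1) = const with γ = 5/3.
T₂ = T₁ (V₁/V₂)^(γ−1) = 337 × (23.6/73)^0.667 = 337 × 0.471 = 158.7 K.
W_by = nCᵥ(T₁ − T₂) = (0.586)(12.47)(337 − 158.7) = 1303 J.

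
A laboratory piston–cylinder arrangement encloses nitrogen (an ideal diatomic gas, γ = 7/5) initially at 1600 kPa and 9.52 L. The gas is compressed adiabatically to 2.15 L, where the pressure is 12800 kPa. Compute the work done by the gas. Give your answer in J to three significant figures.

Adiabatic: W = (P₁V₁ − P₂V₂)/(γ − 1) with γ = 7/5.
P₁V₁ = 15232 J, P₂V₂ = 27520 J.
W = (15232 − 27520) / 0.4 = -30720 J.

W ≈ -30700 J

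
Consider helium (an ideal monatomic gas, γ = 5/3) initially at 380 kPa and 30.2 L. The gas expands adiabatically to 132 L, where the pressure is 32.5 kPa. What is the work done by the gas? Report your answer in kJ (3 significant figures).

W ≈ 10.8 kJ

Adiabatic: W = (P₁V₁ − P₂V₂)/(γ − 1) with γ = 5/3.
P₁V₁ = 11476 J, P₂V₂ = 4290 J.
W = (11476 − 4290) / 0.6667 = 10779 J.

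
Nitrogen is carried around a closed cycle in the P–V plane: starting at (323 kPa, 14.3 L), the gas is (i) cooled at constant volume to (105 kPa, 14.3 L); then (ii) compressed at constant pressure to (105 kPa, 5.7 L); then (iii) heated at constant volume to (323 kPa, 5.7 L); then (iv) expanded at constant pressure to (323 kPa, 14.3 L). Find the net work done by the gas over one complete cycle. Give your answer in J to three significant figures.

W_net ≈ 1870 J

Constant-volume legs do no work.
W(ii) = (105)(5.7 − 14.3) = -903 J; W(iv) = (323)(14.3 − 5.7) = 2778 J.
W_net = -903 + 2778 = 1875 J (the clockwise enclosed area).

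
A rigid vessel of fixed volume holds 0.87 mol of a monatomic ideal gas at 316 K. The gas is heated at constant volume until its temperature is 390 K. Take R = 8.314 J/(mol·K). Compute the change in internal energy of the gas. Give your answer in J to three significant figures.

ΔU ≈ 803 J

Constant volume ⇒ W = 0, so Q = ΔU = nCᵥΔT with Cᵥ = 3R/2 = 12.47 J/(mol·K).
ΔU = (0.87)(12.47)(390 − 316) = 802.9 J.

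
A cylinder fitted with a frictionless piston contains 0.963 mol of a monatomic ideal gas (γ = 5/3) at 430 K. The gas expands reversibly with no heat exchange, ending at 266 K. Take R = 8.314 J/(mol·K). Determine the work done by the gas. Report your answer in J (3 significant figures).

W ≈ 1970 J

Adiabatic ⇒ Q = 0, so W_by = −ΔU = nCᵥ(T₁ − T₂).
Cᵥ = 3R/2 = 12.47 J/(mol·K).
W = (0.963)(12.47)(430 − 266) = 1970 J.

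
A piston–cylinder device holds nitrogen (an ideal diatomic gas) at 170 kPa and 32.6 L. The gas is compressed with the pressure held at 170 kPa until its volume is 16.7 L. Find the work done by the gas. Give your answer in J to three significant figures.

W ≈ -2700 J

Isobaric: W = P ΔV.
W = (170 kPa)(16.7 − 32.6 L) = (170)(-15.9) = -2703 J.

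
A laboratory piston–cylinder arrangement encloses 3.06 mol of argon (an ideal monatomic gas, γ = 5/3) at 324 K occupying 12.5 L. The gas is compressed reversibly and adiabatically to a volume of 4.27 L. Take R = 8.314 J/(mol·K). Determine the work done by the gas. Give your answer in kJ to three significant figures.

W ≈ -12.9 kJ

Adiabatic: TV^(γ−1) = const with γ = 5/3.
T₂ = T₁ (V₁/V₂)^(γ−1) = 324 × (12.5/4.27)^0.667 = 324 × 2.046 = 663 K.
W_by = nCᵥ(T₁ − T₂) = (3.06)(12.47)(324 − 663) = -12938 J.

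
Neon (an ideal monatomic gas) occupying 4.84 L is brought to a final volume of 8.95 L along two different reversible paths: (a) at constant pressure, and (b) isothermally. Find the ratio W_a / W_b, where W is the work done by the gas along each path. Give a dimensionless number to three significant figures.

Path (a) isobaric: W = P₁(V₂ − V₁) → W_a/(P₁V₁) = 0.8492.
Path (b) isothermal: W = P₁V₁ ln(V₂/V₁) → W_b/(P₁V₁) = 0.6147.
W_a / W_b = 0.8492 / 0.6147 = 1.381.

W_a / W_b ≈ 1.38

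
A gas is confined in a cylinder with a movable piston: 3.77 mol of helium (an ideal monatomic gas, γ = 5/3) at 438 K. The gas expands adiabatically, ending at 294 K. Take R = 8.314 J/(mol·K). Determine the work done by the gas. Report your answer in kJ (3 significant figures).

Adiabatic ⇒ Q = 0, so W_by = −ΔU = nCᵥ(T₁ − T₂).
Cᵥ = 3R/2 = 12.47 J/(mol·K).
W = (3.77)(12.47)(438 − 294) = 6770 J.

W ≈ 6.77 kJ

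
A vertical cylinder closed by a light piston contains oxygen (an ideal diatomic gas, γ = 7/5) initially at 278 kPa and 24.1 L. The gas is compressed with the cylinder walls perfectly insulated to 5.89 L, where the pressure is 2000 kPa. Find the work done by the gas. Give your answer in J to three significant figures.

Adiabatic: W = (P₁V₁ − P₂V₂)/(γ − 1) with γ = 7/5.
P₁V₁ = 6700 J, P₂V₂ = 11780 J.
W = (6700 − 11780) / 0.4 = -12701 J.

W ≈ -12700 J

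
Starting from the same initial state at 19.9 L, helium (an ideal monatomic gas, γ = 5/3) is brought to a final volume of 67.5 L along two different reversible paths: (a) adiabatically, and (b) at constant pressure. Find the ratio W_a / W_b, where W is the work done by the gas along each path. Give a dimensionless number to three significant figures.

Path (a) adiabatic: W = P₁V₁(1 − (V₁/V₂)^(γ−1))/(γ−1) → W_a/(P₁V₁) = 0.8356.
Path (b) isobaric: W = P₁(V₂ − V₁) → W_b/(P₁V₁) = 2.392.
W_a / W_b = 0.8356 / 2.392 = 0.3493.

W_a / W_b ≈ 0.349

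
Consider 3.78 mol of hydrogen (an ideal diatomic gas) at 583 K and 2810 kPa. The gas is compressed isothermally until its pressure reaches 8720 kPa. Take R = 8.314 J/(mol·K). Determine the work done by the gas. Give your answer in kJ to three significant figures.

W ≈ -20.7 kJ

Isothermal process: W = nRT ln(V₂/V₁) = nRT ln(P₁/P₂).
W = (3.78)(8.314)(583) × ln(2810/8720)
  = 18322 × ln(0.3222) = 18322 × -1.132
W_by_gas = -20748 J.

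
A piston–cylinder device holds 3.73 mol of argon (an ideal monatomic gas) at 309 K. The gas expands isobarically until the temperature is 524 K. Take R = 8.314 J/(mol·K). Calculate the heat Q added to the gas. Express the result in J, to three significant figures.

Isobaric: W = nRΔT = (3.73)(8.314)(215) = 6667 J.
ΔU = nCᵥΔT with Cᵥ = 3R/2: ΔU = (3.73)(12.47)(215) = 10001 J.
Q = ΔU + W = 10001 + 6667 = 16669 J.

Q ≈ 16700 J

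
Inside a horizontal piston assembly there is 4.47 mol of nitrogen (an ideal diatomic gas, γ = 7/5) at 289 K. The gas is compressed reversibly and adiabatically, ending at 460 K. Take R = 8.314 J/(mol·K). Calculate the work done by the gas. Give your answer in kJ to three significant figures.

Adiabatic ⇒ Q = 0, so W_by = −ΔU = nCᵥ(T₁ − T₂).
Cᵥ = 5R/2 = 20.79 J/(mol·K).
W = (4.47)(20.79)(289 − 460) = -15887 J.

W ≈ -15.9 kJ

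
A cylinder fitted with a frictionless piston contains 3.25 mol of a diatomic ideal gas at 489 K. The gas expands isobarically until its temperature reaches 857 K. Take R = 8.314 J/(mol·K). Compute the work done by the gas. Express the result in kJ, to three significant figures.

W ≈ 9.94 kJ

Isobaric: W = P ΔV = nR ΔT.
W = (3.25)(8.314)(857 − 489) = 9944 J.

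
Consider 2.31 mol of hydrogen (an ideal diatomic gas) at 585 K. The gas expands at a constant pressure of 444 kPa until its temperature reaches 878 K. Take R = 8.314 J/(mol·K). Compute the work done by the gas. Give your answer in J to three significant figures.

W ≈ 5630 J

Isobaric: W = P ΔV = nR ΔT.
W = (2.31)(8.314)(878 − 585) = 5627 J.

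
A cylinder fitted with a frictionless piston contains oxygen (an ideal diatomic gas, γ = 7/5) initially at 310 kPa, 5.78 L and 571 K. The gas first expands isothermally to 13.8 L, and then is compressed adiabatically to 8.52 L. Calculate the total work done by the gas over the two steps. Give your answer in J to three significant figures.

W_total ≈ 606 J

Step 1 (isothermal): W = P₁V₁ ln(V₂/V₁) = (1792) ln(13.8/5.78) = 1559 J.
After step 1: P = 129.8 kPa, V = 13.8 L, T = 571 K.
Step 2 (adiabatic): W = (P₁V₁ − P₂V₂)/(γ−1) = (1792 − 2173)/0.4 = -953.1 J.
W_total = 1559 − 953.1 = 606.3 J.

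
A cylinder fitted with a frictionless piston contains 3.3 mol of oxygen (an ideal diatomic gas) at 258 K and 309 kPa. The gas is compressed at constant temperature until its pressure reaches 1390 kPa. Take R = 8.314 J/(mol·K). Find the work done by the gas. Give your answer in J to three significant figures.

W ≈ -10600 J

Isothermal process: W = nRT ln(V₂/V₁) = nRT ln(P₁/P₂).
W = (3.3)(8.314)(258) × ln(309/1390)
  = 7079 × ln(0.2223) = 7079 × -1.504
W_by_gas = -10644 J.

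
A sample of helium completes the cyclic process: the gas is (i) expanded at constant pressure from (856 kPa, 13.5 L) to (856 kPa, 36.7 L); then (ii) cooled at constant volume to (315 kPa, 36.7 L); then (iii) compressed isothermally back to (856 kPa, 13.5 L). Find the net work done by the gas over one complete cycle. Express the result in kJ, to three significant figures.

W_net ≈ 8.30 kJ

Leg (i): W = PΔV = (856)(36.7 − 13.5) = 19859 J.
Leg (ii): W = 0.
Leg (iii): W = PᵢVᵢ ln(V_f/Vᵢ) = (11560) ln(13.5/36.7) = -11562 J.
W_net = 19859 − 11562 = 8298 J.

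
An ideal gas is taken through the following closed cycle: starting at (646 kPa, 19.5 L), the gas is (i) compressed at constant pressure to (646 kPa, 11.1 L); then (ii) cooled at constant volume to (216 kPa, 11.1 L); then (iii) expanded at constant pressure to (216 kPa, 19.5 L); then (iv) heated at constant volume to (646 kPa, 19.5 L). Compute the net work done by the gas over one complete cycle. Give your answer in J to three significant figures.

W_net ≈ -3610 J

Constant-volume legs do no work.
W(i) = (646)(11.1 − 19.5) = -5426 J; W(iii) = (216)(19.5 − 11.1) = 1814 J.
W_net = -5426 + 1814 = -3612 J (the counter-clockwise enclosed area).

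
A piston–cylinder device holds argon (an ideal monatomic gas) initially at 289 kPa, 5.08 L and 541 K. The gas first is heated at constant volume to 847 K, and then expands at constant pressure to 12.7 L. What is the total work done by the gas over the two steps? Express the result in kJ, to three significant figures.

W_total ≈ 3.45 kJ

Step 1 (isochoric): W = 0 (constant volume).
After step 1: P = 452.5 kPa (V unchanged).
Step 2 (isobaric): W = PΔV = (452.5 kPa)(12.7 − 5.08 L) = 3448 J.
W_total = 0 + 3448 = 3448 J.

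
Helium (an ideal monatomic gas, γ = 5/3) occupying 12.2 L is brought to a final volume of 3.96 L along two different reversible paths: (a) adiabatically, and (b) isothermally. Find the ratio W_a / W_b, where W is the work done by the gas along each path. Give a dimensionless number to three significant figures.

Path (a) adiabatic: W = P₁V₁(1 − (V₁/V₂)^(γ−1))/(γ−1) → W_a/(P₁V₁) = -1.676.
Path (b) isothermal: W = P₁V₁ ln(V₂/V₁) → W_b/(P₁V₁) = -1.125.
W_a / W_b = -1.676 / -1.125 = 1.489.

W_a / W_b ≈ 1.49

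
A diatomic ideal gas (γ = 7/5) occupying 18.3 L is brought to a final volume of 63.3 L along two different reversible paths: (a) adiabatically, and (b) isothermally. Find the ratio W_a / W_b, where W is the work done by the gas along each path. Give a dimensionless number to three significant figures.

W_a / W_b ≈ 0.788

Path (a) adiabatic: W = P₁V₁(1 − (V₁/V₂)^(γ−1))/(γ−1) → W_a/(P₁V₁) = 0.9782.
Path (b) isothermal: W = P₁V₁ ln(V₂/V₁) → W_b/(P₁V₁) = 1.241.
W_a / W_b = 0.9782 / 1.241 = 0.7882.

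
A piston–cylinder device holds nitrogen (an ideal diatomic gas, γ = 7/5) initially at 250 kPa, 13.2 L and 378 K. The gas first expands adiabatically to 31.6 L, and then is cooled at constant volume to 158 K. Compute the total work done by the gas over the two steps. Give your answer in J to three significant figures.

Step 1 (adiabatic): W = (P₁V₁ − P₂V₂)/(γ−1) = (3300 − 2327)/0.4 = 2432 J.
Step 2 (isochoric): W = 0 (constant volume).
W_total = 2432 + 0 = 2432 J.

W_total ≈ 2430 J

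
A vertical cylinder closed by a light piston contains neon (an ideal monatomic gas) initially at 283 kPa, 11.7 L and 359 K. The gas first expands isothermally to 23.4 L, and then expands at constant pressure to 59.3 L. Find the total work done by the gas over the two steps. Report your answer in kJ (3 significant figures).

W_total ≈ 7.37 kJ

Step 1 (isothermal): W = P₁V₁ ln(V₂/V₁) = (3311) ln(23.4/11.7) = 2295 J.
After step 1: P = 141.5 kPa, V = 23.4 L, T = 359 K.
Step 2 (isobaric): W = PΔV = (141.5 kPa)(59.3 − 23.4 L) = 5080 J.
W_total = 2295 + 5080 = 7375 J.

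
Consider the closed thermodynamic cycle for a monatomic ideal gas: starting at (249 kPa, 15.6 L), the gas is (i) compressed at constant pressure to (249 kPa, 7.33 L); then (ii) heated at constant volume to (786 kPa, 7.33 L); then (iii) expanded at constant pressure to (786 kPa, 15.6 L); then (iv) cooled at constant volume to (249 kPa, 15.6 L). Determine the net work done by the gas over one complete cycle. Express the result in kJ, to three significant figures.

W_net ≈ 4.44 kJ

Constant-volume legs do no work.
W(i) = (249)(7.33 − 15.6) = -2059 J; W(iii) = (786)(15.6 − 7.33) = 6500 J.
W_net = -2059 + 6500 = 4441 J (the clockwise enclosed area).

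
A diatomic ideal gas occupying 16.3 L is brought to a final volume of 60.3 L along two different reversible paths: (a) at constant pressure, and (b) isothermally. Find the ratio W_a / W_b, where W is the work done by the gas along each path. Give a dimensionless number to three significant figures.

Path (a) isobaric: W = P₁(V₂ − V₁) → W_a/(P₁V₁) = 2.699.
Path (b) isothermal: W = P₁V₁ ln(V₂/V₁) → W_b/(P₁V₁) = 1.308.
W_a / W_b = 2.699 / 1.308 = 2.063.

W_a / W_b ≈ 2.06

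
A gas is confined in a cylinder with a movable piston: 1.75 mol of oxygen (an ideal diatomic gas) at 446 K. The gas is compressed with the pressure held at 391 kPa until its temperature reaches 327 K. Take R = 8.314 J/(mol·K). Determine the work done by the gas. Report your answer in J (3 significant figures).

W ≈ -1730 J

Isobaric: W = P ΔV = nR ΔT.
W = (1.75)(8.314)(327 − 446) = -1731 J.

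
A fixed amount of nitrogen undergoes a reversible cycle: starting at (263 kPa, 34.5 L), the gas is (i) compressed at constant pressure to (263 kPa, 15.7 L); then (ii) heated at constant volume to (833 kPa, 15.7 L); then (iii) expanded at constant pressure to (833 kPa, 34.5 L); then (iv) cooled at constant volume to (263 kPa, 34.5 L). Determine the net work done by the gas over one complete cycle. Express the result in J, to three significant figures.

W_net ≈ 10700 J

Constant-volume legs do no work.
W(i) = (263)(15.7 − 34.5) = -4944 J; W(iii) = (833)(34.5 − 15.7) = 15660 J.
W_net = -4944 + 15660 = 10716 J (the clockwise enclosed area).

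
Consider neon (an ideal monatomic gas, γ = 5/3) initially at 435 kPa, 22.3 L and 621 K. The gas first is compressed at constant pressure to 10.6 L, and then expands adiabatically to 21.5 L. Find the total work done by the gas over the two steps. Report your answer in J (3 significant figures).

W_total ≈ -2490 J

Step 1 (isobaric): W = PΔV = (435 kPa)(10.6 − 22.3 L) = -5090 J.
After step 1: P = 435 kPa, V = 10.6 L, T = 295.2 K.
Step 2 (adiabatic): W = (P₁V₁ − P₂V₂)/(γ−1) = (4611 − 2878)/0.667 = 2600 J.
W_total = -5090 + 2600 = -2489 J.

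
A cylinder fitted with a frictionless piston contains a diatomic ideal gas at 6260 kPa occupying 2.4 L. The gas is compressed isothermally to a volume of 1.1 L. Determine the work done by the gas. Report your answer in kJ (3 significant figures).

W ≈ -11.7 kJ

Isothermal: W = nRT ln(V₂/V₁) = P₁V₁ ln(V₂/V₁).
P₁V₁ = (6260 kPa)(2.4 L) = 15024 J.
W = 15024 × ln(1.1/2.4) = 15024 × -0.7802
W_by_gas = -11721 J.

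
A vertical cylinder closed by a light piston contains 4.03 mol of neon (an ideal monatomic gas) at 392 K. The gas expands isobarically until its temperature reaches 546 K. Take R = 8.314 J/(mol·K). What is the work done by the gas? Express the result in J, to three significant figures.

Isobaric: W = P ΔV = nR ΔT.
W = (4.03)(8.314)(546 − 392) = 5160 J.

W ≈ 5160 J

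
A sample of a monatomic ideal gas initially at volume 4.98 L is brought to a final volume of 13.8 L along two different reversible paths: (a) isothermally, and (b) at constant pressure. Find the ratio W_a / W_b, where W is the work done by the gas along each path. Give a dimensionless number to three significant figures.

Path (a) isothermal: W = P₁V₁ ln(V₂/V₁) → W_a/(P₁V₁) = 1.019.
Path (b) isobaric: W = P₁(V₂ − V₁) → W_b/(P₁V₁) = 1.771.
W_a / W_b = 1.019 / 1.771 = 0.5755.

W_a / W_b ≈ 0.575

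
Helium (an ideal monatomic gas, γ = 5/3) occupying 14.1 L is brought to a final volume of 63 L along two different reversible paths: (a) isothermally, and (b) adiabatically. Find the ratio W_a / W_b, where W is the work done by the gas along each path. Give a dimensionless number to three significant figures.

W_a / W_b ≈ 1.58

Path (a) isothermal: W = P₁V₁ ln(V₂/V₁) → W_a/(P₁V₁) = 1.497.
Path (b) adiabatic: W = P₁V₁(1 − (V₁/V₂)^(γ−1))/(γ−1) → W_b/(P₁V₁) = 0.9471.
W_a / W_b = 1.497 / 0.9471 = 1.581.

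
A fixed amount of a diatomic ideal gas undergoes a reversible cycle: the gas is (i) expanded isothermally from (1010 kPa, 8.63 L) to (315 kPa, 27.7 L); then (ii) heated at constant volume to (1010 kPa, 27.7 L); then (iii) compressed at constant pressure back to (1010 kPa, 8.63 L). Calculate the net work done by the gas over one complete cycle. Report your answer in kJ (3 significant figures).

W_net ≈ -9.10 kJ

Leg (i): W = PᵢVᵢ ln(V_f/Vᵢ) = (8716) ln(27.7/8.63) = 10165 J.
Leg (ii): W = 0.
Leg (iii): W = PΔV = (1010)(8.63 − 27.7) = -19261 J.
W_net = 10165 − 19261 = -9096 J.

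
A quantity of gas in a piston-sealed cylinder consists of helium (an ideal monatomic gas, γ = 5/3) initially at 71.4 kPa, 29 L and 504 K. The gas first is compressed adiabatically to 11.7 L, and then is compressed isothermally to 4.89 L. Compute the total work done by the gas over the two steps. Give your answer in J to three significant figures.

Step 1 (adiabatic): W = (P₁V₁ − P₂V₂)/(γ−1) = (2071 − 3792)/0.667 = -2583 J.
After step 1: P = 324.1 kPa, V = 11.7 L, T = 923.1 K.
Step 2 (isothermal): W = P₁V₁ ln(V₂/V₁) = (3792) ln(4.89/11.7) = -3308 J.
W_total = -2583 − 3308 = -5891 J.

W_total ≈ -5890 J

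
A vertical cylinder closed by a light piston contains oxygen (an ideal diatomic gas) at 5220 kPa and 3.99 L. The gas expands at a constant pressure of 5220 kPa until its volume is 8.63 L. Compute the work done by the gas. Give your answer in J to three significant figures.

Isobaric: W = P ΔV.
W = (5220 kPa)(8.63 − 3.99 L) = (5220)(4.64) = 24221 J.

W ≈ 24200 J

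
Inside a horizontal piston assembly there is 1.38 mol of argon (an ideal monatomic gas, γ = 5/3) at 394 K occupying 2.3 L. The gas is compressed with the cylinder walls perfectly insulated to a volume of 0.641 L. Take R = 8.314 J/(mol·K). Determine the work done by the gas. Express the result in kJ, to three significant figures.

W ≈ -9.11 kJ

Adiabatic: TV^(γ−1) = const with γ = 5/3.
T₂ = T₁ (V₁/V₂)^(γ−1) = 394 × (2.3/0.641)^0.667 = 394 × 2.344 = 923.4 K.
W_by = nCᵥ(T₁ − T₂) = (1.38)(12.47)(394 − 923.4) = -9112 J.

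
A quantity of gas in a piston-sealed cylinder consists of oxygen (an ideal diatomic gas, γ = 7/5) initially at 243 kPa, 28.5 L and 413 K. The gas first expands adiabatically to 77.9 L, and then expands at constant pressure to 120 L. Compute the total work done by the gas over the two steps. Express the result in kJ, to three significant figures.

Step 1 (adiabatic): W = (P₁V₁ − P₂V₂)/(γ−1) = (6926 − 4632)/0.4 = 5734 J.
After step 1: P = 59.46 kPa, V = 77.9 L, T = 276.2 K.
Step 2 (isobaric): W = PΔV = (59.46 kPa)(120 − 77.9 L) = 2503 J.
W_total = 5734 + 2503 = 8237 J.

W_total ≈ 8.24 kJ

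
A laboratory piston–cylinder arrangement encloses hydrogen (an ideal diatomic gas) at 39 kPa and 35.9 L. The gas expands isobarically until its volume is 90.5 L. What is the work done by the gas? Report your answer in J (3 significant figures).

W ≈ 2130 J

Isobaric: W = P ΔV.
W = (39 kPa)(90.5 − 35.9 L) = (39)(54.6) = 2129 J.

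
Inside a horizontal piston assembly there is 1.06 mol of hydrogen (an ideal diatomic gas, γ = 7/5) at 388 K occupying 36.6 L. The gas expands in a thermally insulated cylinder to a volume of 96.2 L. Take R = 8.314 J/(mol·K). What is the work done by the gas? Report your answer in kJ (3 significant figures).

W ≈ 2.74 kJ

Adiabatic: TV^(γ−1) = const with γ = 7/5.
T₂ = T₁ (V₁/V₂)^(γ−1) = 388 × (36.6/96.2)^0.4 = 388 × 0.6794 = 263.6 K.
W_by = nCᵥ(T₁ − T₂) = (1.06)(20.79)(388 − 263.6) = 2741 J.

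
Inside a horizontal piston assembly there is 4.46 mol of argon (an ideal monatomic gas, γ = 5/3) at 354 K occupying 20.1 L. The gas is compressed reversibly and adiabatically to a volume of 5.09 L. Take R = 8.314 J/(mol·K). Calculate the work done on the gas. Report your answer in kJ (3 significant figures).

W ≈ 29.5 kJ

Adiabatic: TV^(γ−1) = const with γ = 5/3.
T₂ = T₁ (V₁/V₂)^(γ−1) = 354 × (20.1/5.09)^0.667 = 354 × 2.498 = 884.4 K.
W_by = nCᵥ(T₁ − T₂) = (4.46)(12.47)(354 − 884.4) = -29502 J.
Work on gas = −W_by = 29502 J.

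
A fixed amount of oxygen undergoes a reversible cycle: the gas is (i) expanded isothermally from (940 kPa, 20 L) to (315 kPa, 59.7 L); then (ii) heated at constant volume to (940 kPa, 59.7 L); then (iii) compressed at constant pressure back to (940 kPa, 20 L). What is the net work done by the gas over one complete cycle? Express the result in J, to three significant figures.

Leg (i): W = PᵢVᵢ ln(V_f/Vᵢ) = (18800) ln(59.7/20) = 20560 J.
Leg (ii): W = 0.
Leg (iii): W = PΔV = (940)(20 − 59.7) = -37318 J.
W_net = 20560 − 37318 = -16758 J.

W_net ≈ -16800 J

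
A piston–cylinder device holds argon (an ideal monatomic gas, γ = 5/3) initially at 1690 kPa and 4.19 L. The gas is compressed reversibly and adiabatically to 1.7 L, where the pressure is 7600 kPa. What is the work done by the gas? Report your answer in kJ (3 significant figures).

W ≈ -8.76 kJ

Adiabatic: W = (P₁V₁ − P₂V₂)/(γ − 1) with γ = 5/3.
P₁V₁ = 7081 J, P₂V₂ = 12920 J.
W = (7081 − 12920) / 0.6667 = -8758 J.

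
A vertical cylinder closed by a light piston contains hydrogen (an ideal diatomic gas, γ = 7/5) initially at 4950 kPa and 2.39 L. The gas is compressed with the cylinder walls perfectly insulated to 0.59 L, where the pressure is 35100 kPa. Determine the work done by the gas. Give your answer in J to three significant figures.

W ≈ -22200 J

Adiabatic: W = (P₁V₁ − P₂V₂)/(γ − 1) with γ = 7/5.
P₁V₁ = 11830 J, P₂V₂ = 20709 J.
W = (11830 − 20709) / 0.4 = -22196 J.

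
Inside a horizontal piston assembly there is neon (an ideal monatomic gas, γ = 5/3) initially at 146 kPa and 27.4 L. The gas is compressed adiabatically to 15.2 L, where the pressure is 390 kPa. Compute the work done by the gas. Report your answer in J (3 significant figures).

W ≈ -2890 J

Adiabatic: W = (P₁V₁ − P₂V₂)/(γ − 1) with γ = 5/3.
P₁V₁ = 4000 J, P₂V₂ = 5928 J.
W = (4000 − 5928) / 0.6667 = -2891 J.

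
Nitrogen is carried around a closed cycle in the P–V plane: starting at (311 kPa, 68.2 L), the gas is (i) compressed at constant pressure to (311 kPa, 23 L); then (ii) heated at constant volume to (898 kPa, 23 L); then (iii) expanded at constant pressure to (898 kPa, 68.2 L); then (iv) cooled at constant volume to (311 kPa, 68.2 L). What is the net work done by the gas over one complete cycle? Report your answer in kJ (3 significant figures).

Constant-volume legs do no work.
W(i) = (311)(23 − 68.2) = -14057 J; W(iii) = (898)(68.2 − 23) = 40590 J.
W_net = -14057 + 40590 = 26532 J (the clockwise enclosed area).

W_net ≈ 26.5 kJ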